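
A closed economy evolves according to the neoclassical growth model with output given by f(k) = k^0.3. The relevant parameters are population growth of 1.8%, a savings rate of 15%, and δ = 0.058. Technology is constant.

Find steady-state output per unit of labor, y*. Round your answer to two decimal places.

In steady state, investment equals break-even investment: s·k^α = (n + δ)·k.
Dividing both sides by k: k^(1−α) = s / (n + δ).
k^0.7 = 0.15 / (0.018 + 0.058) = 0.15 / 0.076 = 1.9737
k* = 1.9737^(1/0.7) ≈ 2.6414
y* = (k*)^α = 2.6414^0.3 ≈ 1.3383

y* = 1.34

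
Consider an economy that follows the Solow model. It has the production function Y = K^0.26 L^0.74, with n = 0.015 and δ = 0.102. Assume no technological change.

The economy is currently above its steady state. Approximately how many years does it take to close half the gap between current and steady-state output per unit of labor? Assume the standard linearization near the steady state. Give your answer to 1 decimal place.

Near the steady state the convergence rate is λ = (1 − α)(n + δ).
λ = (1 − 0.26) × 0.117 = 0.74 × 0.117 = 0.08658
Half-life = ln 2 / λ = 0.6931 / 0.08658 ≈ 8.01 years

about 8.0 years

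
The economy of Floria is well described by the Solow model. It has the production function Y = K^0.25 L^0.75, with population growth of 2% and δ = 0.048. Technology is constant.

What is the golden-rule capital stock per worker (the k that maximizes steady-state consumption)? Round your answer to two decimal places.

k_gold ≈ 5.67

The golden rule sets f'(k) = n + δ, i.e. α·k^(α−1) = n + δ.
So k^(1−α) = α / (n + δ) = 0.25 / 0.068 = 3.6765.
k_gold = 3.6765^(1/0.75) ≈ 5.6743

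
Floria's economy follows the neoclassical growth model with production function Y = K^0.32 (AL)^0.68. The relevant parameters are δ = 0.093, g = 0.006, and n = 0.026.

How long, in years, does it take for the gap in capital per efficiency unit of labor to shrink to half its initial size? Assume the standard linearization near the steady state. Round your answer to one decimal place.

Near the steady state the convergence rate is λ = (1 − α)(n + g + δ).
λ = (1 − 0.32) × 0.125 = 0.68 × 0.125 = 0.0850
Half-life = ln 2 / λ = 0.6931 / 0.0850 ≈ 8.15 years

t_½ ≈ 8.2 years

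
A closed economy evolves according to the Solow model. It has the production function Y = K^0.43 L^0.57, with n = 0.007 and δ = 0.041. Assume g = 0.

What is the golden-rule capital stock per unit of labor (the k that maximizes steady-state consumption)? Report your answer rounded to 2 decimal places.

The golden rule sets f'(k) = n + δ, i.e. α·k^(α−1) = n + δ.
So k^(1−α) = α / (n + δ) = 0.43 / 0.048 = 8.9583.
k_gold = 8.9583^(1/0.57) ≈ 46.8351

k_gold ≈ 46.84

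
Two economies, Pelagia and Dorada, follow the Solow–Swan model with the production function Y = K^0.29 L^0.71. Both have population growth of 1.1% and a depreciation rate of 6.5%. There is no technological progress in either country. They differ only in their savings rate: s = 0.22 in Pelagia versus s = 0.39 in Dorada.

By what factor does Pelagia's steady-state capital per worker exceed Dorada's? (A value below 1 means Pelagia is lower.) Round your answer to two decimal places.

Steady-state k* = [s/(n + δ)]^(1/(1−α)), so the ratio is [ (s_P/(n + δ)_P) / (s_D/(n + δ)_D) ]^1.4085.
s_P/(n + δ)_P = 0.22/0.076 = 2.8947; s_D/(n + δ)_D = 0.39/0.076 = 5.1316.
Ratio = (2.8947/5.1316)^1.4085 = 0.5641^1.4085 ≈ 0.4465

ratio ≈ 0.45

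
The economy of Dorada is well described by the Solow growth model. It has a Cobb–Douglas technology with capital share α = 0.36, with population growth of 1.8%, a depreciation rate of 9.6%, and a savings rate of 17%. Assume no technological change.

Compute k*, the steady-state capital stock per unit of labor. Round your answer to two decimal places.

k* ≈ 1.87

At the steady state, Δk = 0, so s·k^α = (n + δ)·k.
Dividing both sides by k: k^(1−α) = s / (n + δ).
k^0.64 = 0.17 / (0.018 + 0.096) = 0.17 / 0.114 = 1.4912
k* = 1.4912^(1/0.64) ≈ 1.8670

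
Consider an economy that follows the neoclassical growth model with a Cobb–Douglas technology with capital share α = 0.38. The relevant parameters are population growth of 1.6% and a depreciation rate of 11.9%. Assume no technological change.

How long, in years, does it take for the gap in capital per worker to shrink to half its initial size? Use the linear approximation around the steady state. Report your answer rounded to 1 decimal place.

about 8.3 years

Near the steady state the convergence rate is λ = (1 − α)(n + δ).
λ = (1 − 0.38) × 0.135 = 0.62 × 0.135 = 0.0837
Half-life = ln 2 / λ = 0.6931 / 0.0837 ≈ 8.28 years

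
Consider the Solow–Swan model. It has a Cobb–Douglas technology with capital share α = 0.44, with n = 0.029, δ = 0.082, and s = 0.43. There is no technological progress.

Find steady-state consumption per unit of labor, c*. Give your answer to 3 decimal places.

c* ≈ 1.652

In steady state, investment equals break-even investment: s·k^α = (n + δ)·k.
Rearranging, k^(1−α) = s / (n + δ).
k^0.56 = 0.43 / (0.029 + 0.082) = 0.43 / 0.111 = 3.8739
k* = 3.8739^(1/0.56) ≈ 11.2270
y* = (k*)^α = 11.2270^0.44 ≈ 2.8981
c* = (1 − s)·y* = (1 − 0.43) × 2.8981 ≈ 1.6519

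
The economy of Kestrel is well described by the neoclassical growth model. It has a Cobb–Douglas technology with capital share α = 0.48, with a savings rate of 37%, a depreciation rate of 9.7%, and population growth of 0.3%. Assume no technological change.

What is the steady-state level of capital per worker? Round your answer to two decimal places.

k* ≈ 12.38

At the steady state, Δk = 0, so s·k^α = (n + δ)·k.
Dividing both sides by k: k^(1−α) = s / (n + δ).
k^0.52 = 0.37 / (0.003 + 0.097) = 0.37 / 0.100 = 3.7000
k* = 3.7000^(1/0.52) ≈ 12.3793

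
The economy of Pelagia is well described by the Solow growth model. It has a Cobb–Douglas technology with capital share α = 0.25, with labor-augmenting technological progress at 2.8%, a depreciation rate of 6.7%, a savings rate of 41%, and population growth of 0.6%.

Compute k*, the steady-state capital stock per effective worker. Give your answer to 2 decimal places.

In steady state, investment equals break-even investment: s·k^α = (n + g + δ)·k.
Rearranging, k^(1−α) = s / (n + g + δ).
k^0.75 = 0.41 / (0.006 + 0.028 + 0.067) = 0.41 / 0.101 = 4.0594
k* = 4.0594^(1/0.75) ≈ 6.4756

k* = 6.48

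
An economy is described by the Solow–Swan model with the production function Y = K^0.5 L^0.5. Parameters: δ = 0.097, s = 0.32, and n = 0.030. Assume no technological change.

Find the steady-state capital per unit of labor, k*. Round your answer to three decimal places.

k* ≈ 6.349

Steady state requires s·f(k) = (n + δ)·k, i.e. s·k^α = (n + δ)·k.
Rearranging, k^(1−α) = s / (n + δ).
k^0.5 = 0.32 / (0.030 + 0.097) = 0.32 / 0.127 = 2.5197
k* = 2.5197^(1/0.5) ≈ 6.3489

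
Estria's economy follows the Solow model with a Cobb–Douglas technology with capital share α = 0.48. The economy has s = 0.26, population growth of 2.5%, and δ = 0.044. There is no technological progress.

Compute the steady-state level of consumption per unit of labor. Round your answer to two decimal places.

At the steady state, Δk = 0, so s·k^α = (n + δ)·k.
Rearranging, k^(1−α) = s / (n + δ).
k^0.52 = 0.26 / (0.025 + 0.044) = 0.26 / 0.069 = 3.7681
k* = 3.7681^(1/0.52) ≈ 12.8212
y* = (k*)^α = 12.8212^0.48 ≈ 3.4026
c* = (1 − s)·y* = (1 − 0.26) × 3.4026 ≈ 2.5179

c* = 2.52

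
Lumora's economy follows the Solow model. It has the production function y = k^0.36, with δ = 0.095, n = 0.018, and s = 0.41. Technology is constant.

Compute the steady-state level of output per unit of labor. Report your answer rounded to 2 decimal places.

At the steady state, Δk = 0, so s·k^α = (n + δ)·k.
Dividing both sides by k: k^(1−α) = s / (n + δ).
k^0.64 = 0.41 / (0.018 + 0.095) = 0.41 / 0.113 = 3.6283
k* = 3.6283^(1/0.64) ≈ 7.4909
y* = (k*)^α = 7.4909^0.36 ≈ 2.0646

y* ≈ 2.06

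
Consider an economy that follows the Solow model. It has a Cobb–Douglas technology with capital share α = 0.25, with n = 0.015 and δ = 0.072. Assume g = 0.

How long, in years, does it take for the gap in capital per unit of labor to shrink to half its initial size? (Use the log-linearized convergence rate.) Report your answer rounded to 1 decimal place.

about 10.6 years

Near the steady state the convergence rate is λ = (1 − α)(n + δ).
λ = (1 − 0.25) × 0.087 = 0.75 × 0.087 = 0.06525
Half-life = ln 2 / λ = 0.6931 / 0.06525 ≈ 10.62 years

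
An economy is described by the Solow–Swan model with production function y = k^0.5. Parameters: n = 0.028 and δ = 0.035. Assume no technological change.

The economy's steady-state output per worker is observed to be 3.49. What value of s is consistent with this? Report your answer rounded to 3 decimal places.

In steady state, investment equals break-even investment: s·k^α = (n + δ)·k.
Since y* = [s/(n + δ)]^(α/(1−α)), we have s/(n + δ) = (y*)^((1−α)/α) = 3.49^1 = 3.4900.
Therefore s = 3.4900 × (n + δ) = 3.4900 × 0.063 = 0.2199.

s ≈ 0.220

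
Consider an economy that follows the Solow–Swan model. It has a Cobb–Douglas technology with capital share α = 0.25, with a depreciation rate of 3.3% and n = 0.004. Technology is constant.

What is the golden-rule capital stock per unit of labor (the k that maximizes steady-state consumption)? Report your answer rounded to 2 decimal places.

The golden rule sets f'(k) = n + δ, i.e. α·k^(α−1) = n + δ.
So k^(1−α) = α / (n + δ) = 0.25 / 0.037 = 6.7568.
k_gold = 6.7568^(1/0.75) ≈ 12.7738

k_gold ≈ 12.77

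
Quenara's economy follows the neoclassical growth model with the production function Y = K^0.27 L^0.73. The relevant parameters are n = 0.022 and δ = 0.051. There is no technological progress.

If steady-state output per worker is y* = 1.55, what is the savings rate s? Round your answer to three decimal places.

s ≈ 0.239

In steady state, investment equals break-even investment: s·k^α = (n + δ)·k.
Since y* = [s/(n + δ)]^(α/(1−α)), we have s/(n + δ) = (y*)^((1−α)/α) = 1.55^2.7037 = 3.2704.
Therefore s = 3.2704 × (n + δ) = 3.2704 × 0.073 = 0.2387.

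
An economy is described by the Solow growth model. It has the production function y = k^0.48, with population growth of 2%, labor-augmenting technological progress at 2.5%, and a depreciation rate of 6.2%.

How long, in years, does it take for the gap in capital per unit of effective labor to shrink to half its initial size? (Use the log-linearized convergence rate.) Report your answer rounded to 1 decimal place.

Near the steady state the convergence rate is λ = (1 − α)(n + g + δ).
λ = (1 − 0.48) × 0.107 = 0.52 × 0.107 = 0.05564
Half-life = ln 2 / λ = 0.6931 / 0.05564 ≈ 12.46 years

half-life ≈ 12.5 years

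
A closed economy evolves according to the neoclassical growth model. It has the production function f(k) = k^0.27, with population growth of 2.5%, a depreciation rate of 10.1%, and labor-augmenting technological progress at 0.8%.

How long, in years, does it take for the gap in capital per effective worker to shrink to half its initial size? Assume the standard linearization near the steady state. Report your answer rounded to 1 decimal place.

about 7.1 years

Near the steady state the convergence rate is λ = (1 − α)(n + g + δ).
λ = (1 − 0.27) × 0.134 = 0.73 × 0.134 = 0.09782
Half-life = ln 2 / λ = 0.6931 / 0.09782 ≈ 7.09 years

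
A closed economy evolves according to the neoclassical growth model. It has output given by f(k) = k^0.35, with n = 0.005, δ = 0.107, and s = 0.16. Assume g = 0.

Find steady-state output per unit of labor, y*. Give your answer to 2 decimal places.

At the steady state, Δk = 0, so s·k^α = (n + δ)·k.
Dividing both sides by k: k^(1−α) = s / (n + δ).
k^0.65 = 0.16 / (0.005 + 0.107) = 0.16 / 0.112 = 1.4286
k* = 1.4286^(1/0.65) ≈ 1.7311
y* = (k*)^α = 1.7311^0.35 ≈ 1.2117

y* ≈ 1.21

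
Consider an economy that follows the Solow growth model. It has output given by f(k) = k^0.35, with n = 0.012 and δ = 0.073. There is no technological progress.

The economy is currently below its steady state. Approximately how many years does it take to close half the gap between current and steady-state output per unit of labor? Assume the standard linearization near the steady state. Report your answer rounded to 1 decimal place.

Near the steady state the convergence rate is λ = (1 − α)(n + δ).
λ = (1 − 0.35) × 0.085 = 0.65 × 0.085 = 0.05525
Half-life = ln 2 / λ = 0.6931 / 0.05525 ≈ 12.54 years

about 12.5 years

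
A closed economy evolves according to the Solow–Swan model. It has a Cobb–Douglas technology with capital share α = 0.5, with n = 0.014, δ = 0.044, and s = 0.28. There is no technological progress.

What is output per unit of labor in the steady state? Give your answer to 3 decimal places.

y* ≈ 4.828

At the steady state, Δk = 0, so s·k^α = (n + δ)·k.
Rearranging, k^(1−α) = s / (n + δ).
k^0.5 = 0.28 / (0.014 + 0.044) = 0.28 / 0.058 = 4.8276
k* = 4.8276^(1/0.5) ≈ 23.3057
y* = (k*)^α = 23.3057^0.5 ≈ 4.8276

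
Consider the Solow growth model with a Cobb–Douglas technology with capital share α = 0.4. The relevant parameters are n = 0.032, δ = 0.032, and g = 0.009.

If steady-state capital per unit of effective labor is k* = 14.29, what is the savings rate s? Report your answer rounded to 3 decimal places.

s ≈ 0.360

In steady state, investment equals break-even investment: s·k^α = (n + g + δ)·k.
So s / (n + g + δ) = (k*)^(1−α) = 14.29^0.6 = 4.9320.
Therefore s = 4.9320 × (n + g + δ) = 4.9320 × 0.073 = 0.3600.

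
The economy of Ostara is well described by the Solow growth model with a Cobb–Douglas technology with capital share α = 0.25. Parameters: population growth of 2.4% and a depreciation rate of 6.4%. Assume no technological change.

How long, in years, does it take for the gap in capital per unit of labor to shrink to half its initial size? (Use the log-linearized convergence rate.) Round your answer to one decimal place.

Near the steady state the convergence rate is λ = (1 − α)(n + δ).
λ = (1 − 0.25) × 0.088 = 0.75 × 0.088 = 0.0660
Half-life = ln 2 / λ = 0.6931 / 0.0660 ≈ 10.50 years

t_½ ≈ 10.5 years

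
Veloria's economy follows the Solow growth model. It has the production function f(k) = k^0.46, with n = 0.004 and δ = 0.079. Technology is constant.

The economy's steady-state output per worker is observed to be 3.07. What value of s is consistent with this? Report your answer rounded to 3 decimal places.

s ≈ 0.310

Steady state requires s·f(k) = (n + δ)·k, i.e. s·k^α = (n + δ)·k.
Since y* = [s/(n + δ)]^(α/(1−α)), we have s/(n + δ) = (y*)^((1−α)/α) = 3.07^1.1739 = 3.7312.
Therefore s = 3.7312 × (n + δ) = 3.7312 × 0.083 = 0.3097.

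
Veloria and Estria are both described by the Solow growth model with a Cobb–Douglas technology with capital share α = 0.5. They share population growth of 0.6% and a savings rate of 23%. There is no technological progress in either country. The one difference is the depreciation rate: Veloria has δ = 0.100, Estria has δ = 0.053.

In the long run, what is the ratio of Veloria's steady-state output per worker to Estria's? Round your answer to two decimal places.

y*_V / y*_E ≈ 0.56

Steady-state y* = [s/(n + δ)]^(α/(1−α)), so the ratio is [ (s_V/(n + δ)_V) / (s_E/(n + δ)_E) ]^1.
s_V/(n + δ)_V = 0.23/0.106 = 2.1698; s_E/(n + δ)_E = 0.23/0.059 = 3.8983.
Ratio = (2.1698/3.8983)^1 = 0.5566^1 ≈ 0.5566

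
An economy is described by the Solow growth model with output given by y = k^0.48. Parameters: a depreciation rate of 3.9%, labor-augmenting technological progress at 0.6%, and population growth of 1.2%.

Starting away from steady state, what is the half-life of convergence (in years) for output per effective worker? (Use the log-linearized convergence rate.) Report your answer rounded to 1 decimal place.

t_½ ≈ 23.4 years

Near the steady state the convergence rate is λ = (1 − α)(n + g + δ).
λ = (1 − 0.48) × 0.057 = 0.52 × 0.057 = 0.02964
Half-life = ln 2 / λ = 0.6931 / 0.02964 ≈ 23.38 years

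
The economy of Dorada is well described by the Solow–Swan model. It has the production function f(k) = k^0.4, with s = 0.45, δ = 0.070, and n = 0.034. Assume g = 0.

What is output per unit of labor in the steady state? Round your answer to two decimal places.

y* = 2.66

Steady state requires s·f(k) = (n + δ)·k, i.e. s·k^α = (n + δ)·k.
Rearranging, k^(1−α) = s / (n + δ).
k^0.6 = 0.45 / (0.034 + 0.070) = 0.45 / 0.104 = 4.3269
k* = 4.3269^(1/0.6) ≈ 11.4893
y* = (k*)^α = 11.4893^0.4 ≈ 2.6553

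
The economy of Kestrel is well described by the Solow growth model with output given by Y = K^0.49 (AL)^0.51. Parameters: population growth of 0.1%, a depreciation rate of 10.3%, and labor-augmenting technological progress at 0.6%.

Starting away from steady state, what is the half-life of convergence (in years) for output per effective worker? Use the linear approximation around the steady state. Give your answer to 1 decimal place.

t_½ ≈ 12.4 years

Near the steady state the convergence rate is λ = (1 − α)(n + g + δ).
λ = (1 − 0.49) × 0.110 = 0.51 × 0.110 = 0.0561
Half-life = ln 2 / λ = 0.6931 / 0.0561 ≈ 12.35 years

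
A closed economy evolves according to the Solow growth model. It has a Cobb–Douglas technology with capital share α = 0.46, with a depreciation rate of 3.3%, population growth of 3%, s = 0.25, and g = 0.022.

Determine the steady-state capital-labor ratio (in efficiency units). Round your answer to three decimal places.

k* ≈ 7.373

In steady state, investment equals break-even investment: s·k^α = (n + g + δ)·k.
Rearranging, k^(1−α) = s / (n + g + δ).
k^0.54 = 0.25 / (0.030 + 0.022 + 0.033) = 0.25 / 0.085 = 2.9412
k* = 2.9412^(1/0.54) ≈ 7.3729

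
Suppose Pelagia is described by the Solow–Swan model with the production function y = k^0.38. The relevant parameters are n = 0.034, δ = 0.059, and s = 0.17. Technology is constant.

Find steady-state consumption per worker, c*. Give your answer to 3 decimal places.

c* = 1.201

Steady state requires s·f(k) = (n + δ)·k, i.e. s·k^α = (n + δ)·k.
Dividing both sides by k: k^(1−α) = s / (n + δ).
k^0.62 = 0.17 / (0.034 + 0.059) = 0.17 / 0.093 = 1.8280
k* = 1.8280^(1/0.62) ≈ 2.6457
y* = (k*)^α = 2.6457^0.38 ≈ 1.4473
c* = (1 − s)·y* = (1 − 0.17) × 1.4473 ≈ 1.2013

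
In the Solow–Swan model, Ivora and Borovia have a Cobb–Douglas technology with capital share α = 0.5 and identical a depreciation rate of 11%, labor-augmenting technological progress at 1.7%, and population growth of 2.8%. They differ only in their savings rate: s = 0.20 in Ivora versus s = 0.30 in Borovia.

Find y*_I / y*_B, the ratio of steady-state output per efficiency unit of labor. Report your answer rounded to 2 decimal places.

Steady-state y* = [s/(n + g + δ)]^(α/(1−α)), so the ratio is [ (s_I/(n + g + δ)_I) / (s_B/(n + g + δ)_B) ]^1.
s_I/(n + g + δ)_I = 0.20/0.155 = 1.2903; s_B/(n + g + δ)_B = 0.30/0.155 = 1.9355.
Ratio = (1.2903/1.9355)^1 = 0.6666^1 ≈ 0.6666

y*_I / y*_B ≈ 0.67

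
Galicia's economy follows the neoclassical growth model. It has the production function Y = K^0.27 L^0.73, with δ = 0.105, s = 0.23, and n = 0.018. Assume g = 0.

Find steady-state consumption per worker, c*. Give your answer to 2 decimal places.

In steady state, investment equals break-even investment: s·k^α = (n + δ)·k.
Dividing both sides by k: k^(1−α) = s / (n + δ).
k^0.73 = 0.23 / (0.018 + 0.105) = 0.23 / 0.123 = 1.8699
k* = 1.8699^(1/0.73) ≈ 2.3570
y* = (k*)^α = 2.3570^0.27 ≈ 1.2605
c* = (1 − s)·y* = (1 − 0.23) × 1.2605 ≈ 0.9706

c* = 0.97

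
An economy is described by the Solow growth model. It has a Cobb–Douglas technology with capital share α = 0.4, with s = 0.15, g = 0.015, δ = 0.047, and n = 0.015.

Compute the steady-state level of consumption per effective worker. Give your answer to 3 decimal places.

In steady state, investment equals break-even investment: s·k^α = (n + g + δ)·k.
Rearranging, k^(1−α) = s / (n + g + δ).
k^0.6 = 0.15 / (0.015 + 0.015 + 0.047) = 0.15 / 0.077 = 1.9481
k* = 1.9481^(1/0.6) ≈ 3.0387
y* = (k*)^α = 3.0387^0.4 ≈ 1.5598
c* = (1 − s)·y* = (1 − 0.15) × 1.5598 ≈ 1.3258

c* = 1.326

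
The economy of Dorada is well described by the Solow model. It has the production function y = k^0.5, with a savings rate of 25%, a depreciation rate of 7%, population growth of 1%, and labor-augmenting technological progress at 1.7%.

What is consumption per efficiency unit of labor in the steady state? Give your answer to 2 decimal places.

c* ≈ 1.93

In steady state, investment equals break-even investment: s·k^α = (n + g + δ)·k.
Rearranging, k^(1−α) = s / (n + g + δ).
k^0.5 = 0.25 / (0.010 + 0.017 + 0.070) = 0.25 / 0.097 = 2.5773
k* = 2.5773^(1/0.5) ≈ 6.6425
y* = (k*)^α = 6.6425^0.5 ≈ 2.5773
c* = (1 − s)·y* = (1 − 0.25) × 2.5773 ≈ 1.9330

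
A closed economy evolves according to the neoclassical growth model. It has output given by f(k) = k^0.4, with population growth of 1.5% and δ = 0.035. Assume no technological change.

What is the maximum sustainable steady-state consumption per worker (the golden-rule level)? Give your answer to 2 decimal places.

At the golden rule, f'(k) = n + δ, so α·k^(α−1) = n + δ and k_gold = (α/(n + δ))^(1/(1−α)).
k_gold = (0.4/0.050)^(1/0.6) = 8.0000^1.6667 ≈ 32.0022
c_gold = f(k_gold) − (n + δ)·k_gold = 4.0001 − 0.050×32.0022 ≈ 2.4000

c_gold ≈ 2.40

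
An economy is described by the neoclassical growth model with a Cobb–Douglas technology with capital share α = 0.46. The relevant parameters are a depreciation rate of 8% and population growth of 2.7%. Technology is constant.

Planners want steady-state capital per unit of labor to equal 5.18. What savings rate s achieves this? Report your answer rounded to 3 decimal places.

s ≈ 0.260

Steady state requires s·f(k) = (n + δ)·k, i.e. s·k^α = (n + δ)·k.
So s / (n + δ) = (k*)^(1−α) = 5.18^0.54 = 2.4307.
Therefore s = 2.4307 × (n + δ) = 2.4307 × 0.107 = 0.2601.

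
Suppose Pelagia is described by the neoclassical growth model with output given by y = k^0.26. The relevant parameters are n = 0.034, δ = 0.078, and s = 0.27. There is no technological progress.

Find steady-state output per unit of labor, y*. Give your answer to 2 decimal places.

y* = 1.36

Steady state requires s·f(k) = (n + δ)·k, i.e. s·k^α = (n + δ)·k.
Rearranging, k^(1−α) = s / (n + δ).
k^0.74 = 0.27 / (0.034 + 0.078) = 0.27 / 0.112 = 2.4107
k* = 2.4107^(1/0.74) ≈ 3.2840
y* = (k*)^α = 3.2840^0.26 ≈ 1.3623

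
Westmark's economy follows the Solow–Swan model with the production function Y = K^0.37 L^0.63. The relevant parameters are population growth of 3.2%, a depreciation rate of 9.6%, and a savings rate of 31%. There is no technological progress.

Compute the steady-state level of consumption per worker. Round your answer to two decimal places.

c* = 1.16

In steady state, investment equals break-even investment: s·k^α = (n + δ)·k.
Rearranging, k^(1−α) = s / (n + δ).
k^0.63 = 0.31 / (0.032 + 0.096) = 0.31 / 0.128 = 2.4219
k* = 2.4219^(1/0.63) ≈ 4.0717
y* = (k*)^α = 4.0717^0.37 ≈ 1.6812
c* = (1 − s)·y* = (1 − 0.31) × 1.6812 ≈ 1.1600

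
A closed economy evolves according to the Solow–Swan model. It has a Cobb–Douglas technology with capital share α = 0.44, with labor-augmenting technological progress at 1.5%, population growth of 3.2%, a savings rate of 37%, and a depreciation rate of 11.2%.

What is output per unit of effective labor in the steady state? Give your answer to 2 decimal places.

At the steady state, Δk = 0, so s·k^α = (n + g + δ)·k.
Rearranging, k^(1−α) = s / (n + g + δ).
k^0.56 = 0.37 / (0.032 + 0.015 + 0.112) = 0.37 / 0.159 = 2.3270
k* = 2.3270^(1/0.56) ≈ 4.5185
y* = (k*)^α = 4.5185^0.44 ≈ 1.9418

y* = 1.94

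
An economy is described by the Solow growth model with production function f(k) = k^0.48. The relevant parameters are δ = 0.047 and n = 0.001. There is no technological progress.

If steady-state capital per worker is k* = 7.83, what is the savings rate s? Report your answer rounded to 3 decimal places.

Steady state requires s·f(k) = (n + δ)·k, i.e. s·k^α = (n + δ)·k.
So s / (n + δ) = (k*)^(1−α) = 7.83^0.52 = 2.9158.
Therefore s = 2.9158 × (n + δ) = 2.9158 × 0.048 = 0.1400.

s ≈ 0.140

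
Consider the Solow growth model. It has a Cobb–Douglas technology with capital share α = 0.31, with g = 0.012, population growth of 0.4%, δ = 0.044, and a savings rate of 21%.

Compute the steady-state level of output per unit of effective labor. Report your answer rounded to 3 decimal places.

At the steady state, Δk = 0, so s·k^α = (n + g + δ)·k.
Rearranging, k^(1−α) = s / (n + g + δ).
k^0.69 = 0.21 / (0.004 + 0.012 + 0.044) = 0.21 / 0.060 = 3.5000
k* = 3.5000^(1/0.69) ≈ 6.1448
y* = (k*)^α = 6.1448^0.31 ≈ 1.7556

y* = 1.756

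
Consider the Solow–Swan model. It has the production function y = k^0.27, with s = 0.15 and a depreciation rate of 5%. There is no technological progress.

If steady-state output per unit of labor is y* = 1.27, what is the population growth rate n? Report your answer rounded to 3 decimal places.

Steady state requires s·f(k) = (n + δ)·k, i.e. s·k^α = (n + δ)·k.
Since y* = [s/(n + δ)]^(α/(1−α)), we have s/(n + δ) = (y*)^((1−α)/α) = 1.27^2.7037 = 1.9083.
Therefore n + δ = s / 1.9083 = 0.15 / 1.9083 = 0.0786, so n = 0.0786 − 0.050 = 0.0286.

n ≈ 0.029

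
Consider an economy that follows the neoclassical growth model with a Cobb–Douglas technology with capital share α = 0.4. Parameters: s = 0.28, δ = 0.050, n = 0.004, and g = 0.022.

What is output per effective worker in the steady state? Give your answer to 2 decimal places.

y* = 2.39

In steady state, investment equals break-even investment: s·k^α = (n + g + δ)·k.
Rearranging, k^(1−α) = s / (n + g + δ).
k^0.6 = 0.28 / (0.004 + 0.022 + 0.050) = 0.28 / 0.076 = 3.6842
k* = 3.6842^(1/0.6) ≈ 8.7883
y* = (k*)^α = 8.7883^0.4 ≈ 2.3854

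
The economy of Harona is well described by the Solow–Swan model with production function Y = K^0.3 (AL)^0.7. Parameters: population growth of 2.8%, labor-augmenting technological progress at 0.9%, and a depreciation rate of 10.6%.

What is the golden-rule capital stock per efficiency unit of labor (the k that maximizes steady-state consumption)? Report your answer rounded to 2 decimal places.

k_gold ≈ 2.88

The golden rule sets f'(k) = n + g + δ, i.e. α·k^(α−1) = n + g + δ.
So k^(1−α) = α / (n + g + δ) = 0.3 / 0.143 = 2.0979.
k_gold = 2.0979^(1/0.7) ≈ 2.8820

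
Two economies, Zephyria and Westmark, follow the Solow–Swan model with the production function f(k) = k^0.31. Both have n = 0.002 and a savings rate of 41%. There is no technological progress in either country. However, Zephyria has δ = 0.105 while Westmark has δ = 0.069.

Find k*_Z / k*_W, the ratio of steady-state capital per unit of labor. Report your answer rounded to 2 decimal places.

Steady-state k* = [s/(n + δ)]^(1/(1−α)), so the ratio is [ (s_Z/(n + δ)_Z) / (s_W/(n + δ)_W) ]^1.4493.
s_Z/(n + δ)_Z = 0.41/0.107 = 3.8318; s_W/(n + δ)_W = 0.41/0.071 = 5.7746.
Ratio = (3.8318/5.7746)^1.4493 = 0.6636^1.4493 ≈ 0.5519

k*_Z / k*_W ≈ 0.55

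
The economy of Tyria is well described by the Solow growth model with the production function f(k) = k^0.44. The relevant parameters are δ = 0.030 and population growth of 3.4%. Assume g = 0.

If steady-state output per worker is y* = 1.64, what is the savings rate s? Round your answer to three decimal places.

Steady state requires s·f(k) = (n + δ)·k, i.e. s·k^α = (n + δ)·k.
Since y* = [s/(n + δ)]^(α/(1−α)), we have s/(n + δ) = (y*)^((1−α)/α) = 1.64^1.2727 = 1.8769.
Therefore s = 1.8769 × (n + δ) = 1.8769 × 0.064 = 0.1201.

s ≈ 0.120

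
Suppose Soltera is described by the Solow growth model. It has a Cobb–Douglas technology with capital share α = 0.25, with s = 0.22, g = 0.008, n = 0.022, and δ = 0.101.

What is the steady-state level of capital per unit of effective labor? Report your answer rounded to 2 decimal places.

At the steady state, Δk = 0, so s·k^α = (n + g + δ)·k.
Rearranging, k^(1−α) = s / (n + g + δ).
k^0.75 = 0.22 / (0.022 + 0.008 + 0.101) = 0.22 / 0.131 = 1.6794
k* = 1.6794^(1/0.75) ≈ 1.9962

k* ≈ 2.00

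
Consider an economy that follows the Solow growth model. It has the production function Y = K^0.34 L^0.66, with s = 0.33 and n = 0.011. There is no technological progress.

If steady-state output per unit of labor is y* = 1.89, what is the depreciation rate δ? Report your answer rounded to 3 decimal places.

At the steady state, Δk = 0, so s·k^α = (n + δ)·k.
Since y* = [s/(n + δ)]^(α/(1−α)), we have s/(n + δ) = (y*)^((1−α)/α) = 1.89^1.9412 = 3.4409.
Therefore n + δ = s / 3.4409 = 0.33 / 3.4409 = 0.0959, so δ = 0.0959 − 0.011 = 0.0849.

δ ≈ 0.085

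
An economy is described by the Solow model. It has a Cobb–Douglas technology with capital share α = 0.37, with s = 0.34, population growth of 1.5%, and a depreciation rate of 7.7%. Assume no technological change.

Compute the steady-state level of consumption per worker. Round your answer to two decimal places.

Steady state requires s·f(k) = (n + δ)·k, i.e. s·k^α = (n + δ)·k.
Rearranging, k^(1−α) = s / (n + δ).
k^0.63 = 0.34 / (0.015 + 0.077) = 0.34 / 0.092 = 3.6957
k* = 3.6957^(1/0.63) ≈ 7.9635
y* = (k*)^α = 7.9635^0.37 ≈ 2.1548
c* = (1 − s)·y* = (1 − 0.34) × 2.1548 ≈ 1.4222

c* = 1.42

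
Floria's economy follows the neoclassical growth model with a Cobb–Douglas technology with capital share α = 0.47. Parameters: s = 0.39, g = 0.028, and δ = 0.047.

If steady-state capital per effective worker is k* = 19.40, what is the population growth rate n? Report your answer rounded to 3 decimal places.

At the steady state, Δk = 0, so s·k^α = (n + g + δ)·k.
So s / (n + g + δ) = (k*)^(1−α) = 19.40^0.53 = 4.8143.
Therefore n + g + δ = s / 4.8143 = 0.39 / 4.8143 = 0.0810, so n = 0.0810 − 0.075 = 0.0060.

n ≈ 0.006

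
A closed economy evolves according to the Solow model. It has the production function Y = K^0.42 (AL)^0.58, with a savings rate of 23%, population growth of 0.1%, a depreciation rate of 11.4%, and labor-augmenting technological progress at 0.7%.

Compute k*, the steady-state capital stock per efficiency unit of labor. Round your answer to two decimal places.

At the steady state, Δk = 0, so s·k^α = (n + g + δ)·k.
Dividing both sides by k: k^(1−α) = s / (n + g + δ).
k^0.58 = 0.23 / (0.001 + 0.007 + 0.114) = 0.23 / 0.122 = 1.8852
k* = 1.8852^(1/0.58) ≈ 2.9837

k* = 2.98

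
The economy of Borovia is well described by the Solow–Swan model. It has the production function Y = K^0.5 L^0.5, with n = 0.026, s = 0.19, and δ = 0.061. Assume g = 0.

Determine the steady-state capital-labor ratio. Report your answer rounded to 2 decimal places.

Steady state requires s·f(k) = (n + δ)·k, i.e. s·k^α = (n + δ)·k.
Rearranging, k^(1−α) = s / (n + δ).
k^0.5 = 0.19 / (0.026 + 0.061) = 0.19 / 0.087 = 2.1839
k* = 2.1839^(1/0.5) ≈ 4.7694

k* ≈ 4.77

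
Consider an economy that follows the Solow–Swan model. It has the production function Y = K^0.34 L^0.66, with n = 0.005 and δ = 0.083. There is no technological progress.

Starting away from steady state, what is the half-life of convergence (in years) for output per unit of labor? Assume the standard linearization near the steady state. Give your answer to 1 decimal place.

about 11.9 years

Near the steady state the convergence rate is λ = (1 − α)(n + δ).
λ = (1 − 0.34) × 0.088 = 0.66 × 0.088 = 0.05808
Half-life = ln 2 / λ = 0.6931 / 0.05808 ≈ 11.93 years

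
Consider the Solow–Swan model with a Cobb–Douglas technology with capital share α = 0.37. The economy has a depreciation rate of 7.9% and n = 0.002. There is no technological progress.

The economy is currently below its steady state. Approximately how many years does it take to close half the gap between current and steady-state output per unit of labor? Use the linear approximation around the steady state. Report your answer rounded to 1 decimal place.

t_½ ≈ 13.6 years

Near the steady state the convergence rate is λ = (1 − α)(n + δ).
λ = (1 − 0.37) × 0.081 = 0.63 × 0.081 = 0.05103
Half-life = ln 2 / λ = 0.6931 / 0.05103 ≈ 13.58 years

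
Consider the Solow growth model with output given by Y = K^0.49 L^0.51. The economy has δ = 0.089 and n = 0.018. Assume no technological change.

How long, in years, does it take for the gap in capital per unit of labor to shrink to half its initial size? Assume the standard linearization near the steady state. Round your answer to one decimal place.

t_½ ≈ 12.7 years

Near the steady state the convergence rate is λ = (1 − α)(n + δ).
λ = (1 − 0.49) × 0.107 = 0.51 × 0.107 = 0.05457
Half-life = ln 2 / λ = 0.6931 / 0.05457 ≈ 12.70 years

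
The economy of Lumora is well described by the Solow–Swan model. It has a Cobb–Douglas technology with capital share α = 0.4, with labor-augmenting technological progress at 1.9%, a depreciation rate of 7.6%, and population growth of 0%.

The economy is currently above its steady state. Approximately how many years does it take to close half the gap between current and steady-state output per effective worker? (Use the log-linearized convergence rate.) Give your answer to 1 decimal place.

t_½ ≈ 12.2 years

Near the steady state the convergence rate is λ = (1 − α)(n + g + δ).
λ = (1 − 0.4) × 0.095 = 0.6 × 0.095 = 0.0570
Half-life = ln 2 / λ = 0.6931 / 0.0570 ≈ 12.16 years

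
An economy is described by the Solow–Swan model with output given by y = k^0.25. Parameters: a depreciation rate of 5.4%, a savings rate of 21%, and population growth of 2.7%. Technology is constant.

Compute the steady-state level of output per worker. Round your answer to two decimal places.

In steady state, investment equals break-even investment: s·k^α = (n + δ)·k.
Rearranging, k^(1−α) = s / (n + δ).
k^0.75 = 0.21 / (0.027 + 0.054) = 0.21 / 0.081 = 2.5926
k* = 2.5926^(1/0.75) ≈ 3.5616
y* = (k*)^α = 3.5616^0.25 ≈ 1.3738

y* ≈ 1.37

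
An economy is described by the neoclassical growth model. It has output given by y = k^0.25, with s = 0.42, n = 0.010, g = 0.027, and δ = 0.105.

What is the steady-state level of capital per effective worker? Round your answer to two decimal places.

Steady state requires s·f(k) = (n + g + δ)·k, i.e. s·k^α = (n + g + δ)·k.
Dividing both sides by k: k^(1−α) = s / (n + g + δ).
k^0.75 = 0.42 / (0.010 + 0.027 + 0.105) = 0.42 / 0.142 = 2.9577
k* = 2.9577^(1/0.75) ≈ 4.2456

k* ≈ 4.25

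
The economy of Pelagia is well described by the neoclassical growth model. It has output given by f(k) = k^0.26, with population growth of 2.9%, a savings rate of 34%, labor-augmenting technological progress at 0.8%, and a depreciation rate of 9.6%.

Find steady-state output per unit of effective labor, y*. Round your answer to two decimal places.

y* = 1.39

Steady state requires s·f(k) = (n + g + δ)·k, i.e. s·k^α = (n + g + δ)·k.
Rearranging, k^(1−α) = s / (n + g + δ).
k^0.74 = 0.34 / (0.029 + 0.008 + 0.096) = 0.34 / 0.133 = 2.5564
k* = 2.5564^(1/0.74) ≈ 3.5551
y* = (k*)^α = 3.5551^0.26 ≈ 1.3907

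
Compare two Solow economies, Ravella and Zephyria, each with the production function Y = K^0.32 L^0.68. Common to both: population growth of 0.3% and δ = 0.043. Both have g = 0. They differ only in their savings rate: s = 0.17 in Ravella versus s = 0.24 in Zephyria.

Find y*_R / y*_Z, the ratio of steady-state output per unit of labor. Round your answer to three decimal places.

ratio ≈ 0.850

Steady-state y* = [s/(n + δ)]^(α/(1−α)), so the ratio is [ (s_R/(n + δ)_R) / (s_Z/(n + δ)_Z) ]^0.4706.
s_R/(n + δ)_R = 0.17/0.046 = 3.6957; s_Z/(n + δ)_Z = 0.24/0.046 = 5.2174.
Ratio = (3.6957/5.2174)^0.4706 = 0.7083^0.4706 ≈ 0.8502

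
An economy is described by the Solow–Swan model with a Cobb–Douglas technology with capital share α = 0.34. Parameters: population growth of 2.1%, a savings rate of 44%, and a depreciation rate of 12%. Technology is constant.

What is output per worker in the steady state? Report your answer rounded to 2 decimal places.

y* ≈ 1.80

Steady state requires s·f(k) = (n + δ)·k, i.e. s·k^α = (n + δ)·k.
Dividing both sides by k: k^(1−α) = s / (n + δ).
k^0.66 = 0.44 / (0.021 + 0.120) = 0.44 / 0.141 = 3.1206
k* = 3.1206^(1/0.66) ≈ 5.6085
y* = (k*)^α = 5.6085^0.34 ≈ 1.7972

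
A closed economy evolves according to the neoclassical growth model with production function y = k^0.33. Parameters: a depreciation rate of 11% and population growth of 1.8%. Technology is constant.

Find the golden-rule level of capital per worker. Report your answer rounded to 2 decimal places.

k_gold ≈ 4.11

The golden rule sets f'(k) = n + δ, i.e. α·k^(α−1) = n + δ.
So k^(1−α) = α / (n + δ) = 0.33 / 0.128 = 2.5781.
k_gold = 2.5781^(1/0.67) ≈ 4.1104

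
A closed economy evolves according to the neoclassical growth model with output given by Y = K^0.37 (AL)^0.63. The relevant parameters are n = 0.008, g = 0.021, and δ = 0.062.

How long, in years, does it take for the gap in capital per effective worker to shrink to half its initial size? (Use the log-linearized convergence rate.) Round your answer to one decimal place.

Near the steady state the convergence rate is λ = (1 − α)(n + g + δ).
λ = (1 − 0.37) × 0.091 = 0.63 × 0.091 = 0.05733
Half-life = ln 2 / λ = 0.6931 / 0.05733 ≈ 12.09 years

half-life ≈ 12.1 years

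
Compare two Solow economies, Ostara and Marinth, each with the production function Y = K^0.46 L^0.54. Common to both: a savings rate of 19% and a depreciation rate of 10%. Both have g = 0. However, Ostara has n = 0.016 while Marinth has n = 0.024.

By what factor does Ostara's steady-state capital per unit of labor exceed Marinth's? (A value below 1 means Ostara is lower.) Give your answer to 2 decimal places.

k*_O / k*_M ≈ 1.13

Steady-state k* = [s/(n + δ)]^(1/(1−α)), so the ratio is [ (s_O/(n + δ)_O) / (s_M/(n + δ)_M) ]^1.8519.
s_O/(n + δ)_O = 0.19/0.116 = 1.6379; s_M/(n + δ)_M = 0.19/0.124 = 1.5323.
Ratio = (1.6379/1.5323)^1.8519 = 1.0689^1.8519 ≈ 1.1313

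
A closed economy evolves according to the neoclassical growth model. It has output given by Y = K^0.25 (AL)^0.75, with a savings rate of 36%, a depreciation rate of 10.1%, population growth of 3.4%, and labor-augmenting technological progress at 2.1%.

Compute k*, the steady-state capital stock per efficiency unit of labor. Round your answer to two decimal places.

k* ≈ 3.05

At the steady state, Δk = 0, so s·k^α = (n + g + δ)·k.
Rearranging, k^(1−α) = s / (n + g + δ).
k^0.75 = 0.36 / (0.034 + 0.021 + 0.101) = 0.36 / 0.156 = 2.3077
k* = 2.3077^(1/0.75) ≈ 3.0496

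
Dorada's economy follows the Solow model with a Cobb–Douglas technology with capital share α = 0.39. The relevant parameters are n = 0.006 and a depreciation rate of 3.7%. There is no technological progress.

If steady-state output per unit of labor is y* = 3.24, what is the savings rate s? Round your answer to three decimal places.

At the steady state, Δk = 0, so s·k^α = (n + δ)·k.
Since y* = [s/(n + δ)]^(α/(1−α)), we have s/(n + δ) = (y*)^((1−α)/α) = 3.24^1.5641 = 6.2884.
Therefore s = 6.2884 × (n + δ) = 6.2884 × 0.043 = 0.2704.

s ≈ 0.270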